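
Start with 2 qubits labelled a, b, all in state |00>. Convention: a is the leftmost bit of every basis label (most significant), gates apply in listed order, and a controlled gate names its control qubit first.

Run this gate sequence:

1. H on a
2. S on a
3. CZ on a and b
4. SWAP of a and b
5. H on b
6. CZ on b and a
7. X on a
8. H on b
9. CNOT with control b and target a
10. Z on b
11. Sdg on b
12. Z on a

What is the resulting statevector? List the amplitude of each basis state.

After the circuit, the state carries amplitude 0 on |00>, -sqrt(2)/2 on |01>, -sqrt(2)/2 on |10>, 0 on |11>.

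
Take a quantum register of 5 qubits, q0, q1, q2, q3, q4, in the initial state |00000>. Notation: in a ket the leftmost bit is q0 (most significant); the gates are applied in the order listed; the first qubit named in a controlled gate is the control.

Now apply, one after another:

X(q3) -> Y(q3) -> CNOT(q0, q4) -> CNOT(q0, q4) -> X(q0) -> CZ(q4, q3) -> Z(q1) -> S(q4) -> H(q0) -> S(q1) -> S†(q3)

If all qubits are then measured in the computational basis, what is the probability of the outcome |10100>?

The probability of measuring |10100> is 0. Key observation: steps 3-4 multiply out to the identity, so the circuit reduces to the remaining gates.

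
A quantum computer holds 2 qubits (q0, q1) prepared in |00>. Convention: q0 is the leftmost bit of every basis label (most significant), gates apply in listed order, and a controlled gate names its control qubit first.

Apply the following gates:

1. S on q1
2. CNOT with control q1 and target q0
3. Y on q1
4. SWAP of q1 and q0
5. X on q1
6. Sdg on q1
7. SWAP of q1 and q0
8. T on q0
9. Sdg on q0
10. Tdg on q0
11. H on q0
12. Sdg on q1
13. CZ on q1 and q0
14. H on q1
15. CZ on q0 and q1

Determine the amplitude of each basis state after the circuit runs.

The final amplitudes are -1/2 on |00>, 1/2 on |01>, -1/2 on |10>, -1/2 on |11>.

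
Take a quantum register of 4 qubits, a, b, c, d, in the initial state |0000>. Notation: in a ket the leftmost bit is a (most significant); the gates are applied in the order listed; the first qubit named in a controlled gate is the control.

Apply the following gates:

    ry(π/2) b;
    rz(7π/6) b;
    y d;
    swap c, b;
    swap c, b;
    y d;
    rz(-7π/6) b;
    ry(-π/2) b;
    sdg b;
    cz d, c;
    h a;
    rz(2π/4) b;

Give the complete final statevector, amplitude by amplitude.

The final amplitudes are -sqrt(2)*exp(3*I*pi/4)/2 on |0000>, -sqrt(2)*exp(3*I*pi/4)/2 on |1000>, and 0 on every other basis state. Key observation: steps 1-8 multiply out to the identity, so the circuit reduces to the remaining gates.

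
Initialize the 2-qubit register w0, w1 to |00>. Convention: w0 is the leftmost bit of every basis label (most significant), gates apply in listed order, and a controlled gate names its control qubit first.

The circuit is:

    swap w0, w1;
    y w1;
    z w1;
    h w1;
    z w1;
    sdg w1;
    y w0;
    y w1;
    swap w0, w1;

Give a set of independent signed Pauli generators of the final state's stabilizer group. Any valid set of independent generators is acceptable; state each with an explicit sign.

One valid set of independent stabilizer generators is -YI, -IZ (any independent generating set of the same group is equally correct).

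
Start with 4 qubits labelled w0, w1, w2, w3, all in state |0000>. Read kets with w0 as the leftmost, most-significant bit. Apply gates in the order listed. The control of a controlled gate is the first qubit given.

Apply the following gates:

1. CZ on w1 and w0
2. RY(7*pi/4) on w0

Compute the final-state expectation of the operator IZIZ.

In the final state, IZIZ has expectation 1.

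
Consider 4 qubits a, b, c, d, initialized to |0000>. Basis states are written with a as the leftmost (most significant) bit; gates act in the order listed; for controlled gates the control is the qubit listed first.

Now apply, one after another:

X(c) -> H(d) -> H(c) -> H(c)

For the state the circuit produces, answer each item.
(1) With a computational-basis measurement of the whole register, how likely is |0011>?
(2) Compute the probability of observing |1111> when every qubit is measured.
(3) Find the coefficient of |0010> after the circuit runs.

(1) The probability of measuring |0011> is 1/2. Key observation: the block from step 3 through step 4 cancels to the identity and can be dropped.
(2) The probability of measuring |1111> is 0.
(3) |0010> carries amplitude sqrt(2)/2 in the final state.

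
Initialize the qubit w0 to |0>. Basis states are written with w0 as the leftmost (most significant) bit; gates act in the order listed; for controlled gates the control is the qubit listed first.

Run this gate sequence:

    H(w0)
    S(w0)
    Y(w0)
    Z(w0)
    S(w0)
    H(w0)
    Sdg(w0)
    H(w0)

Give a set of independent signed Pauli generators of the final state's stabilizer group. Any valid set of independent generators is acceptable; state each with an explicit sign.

One valid set of independent stabilizer generators is +X (any independent generating set of the same group is equally correct).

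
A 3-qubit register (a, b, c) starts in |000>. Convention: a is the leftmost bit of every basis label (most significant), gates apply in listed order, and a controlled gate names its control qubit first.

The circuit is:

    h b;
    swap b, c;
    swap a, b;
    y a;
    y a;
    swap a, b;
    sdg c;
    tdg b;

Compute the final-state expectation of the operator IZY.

The observable IZY averages to -1. Key observation: steps 3-6 multiply out to the identity, so the circuit reduces to the remaining gates.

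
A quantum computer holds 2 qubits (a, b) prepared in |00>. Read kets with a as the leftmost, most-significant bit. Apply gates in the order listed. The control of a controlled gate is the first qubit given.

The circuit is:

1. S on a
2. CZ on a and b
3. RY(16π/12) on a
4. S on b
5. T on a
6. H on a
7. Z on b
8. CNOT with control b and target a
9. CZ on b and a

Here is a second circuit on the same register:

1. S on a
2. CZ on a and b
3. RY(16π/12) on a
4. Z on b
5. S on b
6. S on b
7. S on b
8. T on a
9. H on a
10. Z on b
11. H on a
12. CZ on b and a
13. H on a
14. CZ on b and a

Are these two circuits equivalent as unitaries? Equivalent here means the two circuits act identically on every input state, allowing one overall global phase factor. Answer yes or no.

Yes: on every input state the two circuits agree up to one overall phase factor.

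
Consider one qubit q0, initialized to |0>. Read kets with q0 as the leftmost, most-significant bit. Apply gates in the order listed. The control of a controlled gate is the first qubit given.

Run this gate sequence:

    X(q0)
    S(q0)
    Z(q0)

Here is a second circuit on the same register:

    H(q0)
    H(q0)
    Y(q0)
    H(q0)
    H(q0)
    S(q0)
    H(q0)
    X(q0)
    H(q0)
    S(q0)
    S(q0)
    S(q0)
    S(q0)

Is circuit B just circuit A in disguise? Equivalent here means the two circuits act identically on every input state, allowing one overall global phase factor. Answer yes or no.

No: there is an input state on which the two circuits produce genuinely different outputs (not merely differing by a phase).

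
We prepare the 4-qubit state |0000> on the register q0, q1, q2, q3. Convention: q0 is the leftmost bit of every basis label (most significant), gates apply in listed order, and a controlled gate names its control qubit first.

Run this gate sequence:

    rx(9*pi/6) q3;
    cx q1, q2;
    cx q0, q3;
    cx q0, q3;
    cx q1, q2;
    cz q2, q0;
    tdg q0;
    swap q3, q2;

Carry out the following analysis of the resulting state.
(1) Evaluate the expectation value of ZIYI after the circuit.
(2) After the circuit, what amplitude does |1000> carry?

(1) The expectation value of ZIYI is 1. Key observation: gates 2-5 undo each other exactly, leaving only the rest of the circuit to track.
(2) The amplitude on |1000> is 0.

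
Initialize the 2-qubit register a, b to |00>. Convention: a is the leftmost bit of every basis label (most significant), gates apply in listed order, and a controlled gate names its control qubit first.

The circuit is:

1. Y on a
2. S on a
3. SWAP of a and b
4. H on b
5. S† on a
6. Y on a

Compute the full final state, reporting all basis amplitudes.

The final amplitudes are 0 on |00>, 0 on |01>, -sqrt(2)*I/2 on |10>, sqrt(2)*I/2 on |11>.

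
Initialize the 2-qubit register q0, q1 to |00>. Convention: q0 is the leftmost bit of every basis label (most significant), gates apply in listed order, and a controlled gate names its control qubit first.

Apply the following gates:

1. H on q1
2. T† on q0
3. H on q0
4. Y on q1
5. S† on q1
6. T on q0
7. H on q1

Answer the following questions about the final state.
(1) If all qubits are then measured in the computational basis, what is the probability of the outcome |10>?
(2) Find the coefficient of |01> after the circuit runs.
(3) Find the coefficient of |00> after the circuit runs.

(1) The probability of measuring |10> is 1/4.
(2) The final state's coefficient on |01> equals sqrt(2)*(-1 - I)/4.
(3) The final state's coefficient on |00> equals sqrt(2)*(1 - I)/4.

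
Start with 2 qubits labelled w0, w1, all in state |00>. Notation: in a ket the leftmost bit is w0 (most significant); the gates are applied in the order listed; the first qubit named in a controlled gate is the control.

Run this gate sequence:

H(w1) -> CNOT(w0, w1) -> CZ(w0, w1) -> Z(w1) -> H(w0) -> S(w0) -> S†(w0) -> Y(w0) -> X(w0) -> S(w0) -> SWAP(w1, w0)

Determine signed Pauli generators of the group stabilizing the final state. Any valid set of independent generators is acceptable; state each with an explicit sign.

The stabilizer group can be generated by -XI, -IY, among other valid generating sets.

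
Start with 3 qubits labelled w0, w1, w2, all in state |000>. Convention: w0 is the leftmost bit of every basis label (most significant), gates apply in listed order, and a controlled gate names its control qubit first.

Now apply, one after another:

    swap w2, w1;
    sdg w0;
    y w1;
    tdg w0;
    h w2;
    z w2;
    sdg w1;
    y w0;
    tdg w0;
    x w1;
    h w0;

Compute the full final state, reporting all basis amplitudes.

The resulting statevector has amplitude exp(I*pi/4)/2 on |000>, -exp(I*pi/4)/2 on |001>, 0 on |010>, 0 on |011>, -exp(I*pi/4)/2 on |100>, exp(I*pi/4)/2 on |101>, 0 on |110>, 0 on |111>.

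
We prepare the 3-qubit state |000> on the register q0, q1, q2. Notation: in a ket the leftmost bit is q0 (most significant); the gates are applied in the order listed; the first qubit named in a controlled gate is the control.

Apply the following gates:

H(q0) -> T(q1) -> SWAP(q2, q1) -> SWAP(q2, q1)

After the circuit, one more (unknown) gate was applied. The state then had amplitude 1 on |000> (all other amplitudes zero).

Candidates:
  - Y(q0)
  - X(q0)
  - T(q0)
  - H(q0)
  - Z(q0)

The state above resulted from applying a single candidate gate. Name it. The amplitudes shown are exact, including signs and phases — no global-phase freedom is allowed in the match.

The applied gate was H(q0). Key observation: the block from step 3 through step 4 cancels to the identity and can be dropped.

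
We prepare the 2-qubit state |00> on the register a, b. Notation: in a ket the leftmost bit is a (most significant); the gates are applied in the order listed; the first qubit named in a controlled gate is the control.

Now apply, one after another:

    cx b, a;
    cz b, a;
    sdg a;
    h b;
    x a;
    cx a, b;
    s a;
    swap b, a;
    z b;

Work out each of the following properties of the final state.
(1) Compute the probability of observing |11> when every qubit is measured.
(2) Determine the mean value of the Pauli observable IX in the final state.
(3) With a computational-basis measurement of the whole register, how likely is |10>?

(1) A full measurement returns |11> with probability 1/2.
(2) The observable IX averages to 0.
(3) Outcome |10> occurs with probability 0.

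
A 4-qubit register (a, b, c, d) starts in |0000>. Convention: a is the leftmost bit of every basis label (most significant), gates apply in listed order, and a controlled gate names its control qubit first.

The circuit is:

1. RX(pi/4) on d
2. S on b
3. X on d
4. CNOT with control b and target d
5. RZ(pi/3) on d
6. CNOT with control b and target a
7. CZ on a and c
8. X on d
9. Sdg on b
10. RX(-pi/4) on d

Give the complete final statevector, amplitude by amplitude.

The final amplitudes are (-2 + sqrt(2) - (sqrt(2) + 2)*exp(I*pi/3))*exp(5*I*pi/6)/4 on |0000>, -sqrt(2)/4 on |0001>, and 0 on every other basis state.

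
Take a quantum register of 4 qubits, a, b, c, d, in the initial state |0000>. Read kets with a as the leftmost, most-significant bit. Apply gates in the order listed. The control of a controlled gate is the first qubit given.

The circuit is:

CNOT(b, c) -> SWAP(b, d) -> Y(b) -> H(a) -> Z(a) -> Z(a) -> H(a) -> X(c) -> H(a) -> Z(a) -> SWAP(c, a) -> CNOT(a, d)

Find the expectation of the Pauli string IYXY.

In the final state, IYXY has expectation 0. Key observation: gates 4-7 undo each other exactly, leaving only the rest of the circuit to track.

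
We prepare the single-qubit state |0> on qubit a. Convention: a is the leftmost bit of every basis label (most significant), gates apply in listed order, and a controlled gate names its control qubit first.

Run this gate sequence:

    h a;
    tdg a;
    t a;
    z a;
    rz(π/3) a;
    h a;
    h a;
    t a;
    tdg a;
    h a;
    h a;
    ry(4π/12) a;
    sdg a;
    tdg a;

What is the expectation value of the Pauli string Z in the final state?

In the final state, Z has expectation sqrt(3)/4. Key observation: the block from step 6 through step 11 cancels to the identity and can be dropped.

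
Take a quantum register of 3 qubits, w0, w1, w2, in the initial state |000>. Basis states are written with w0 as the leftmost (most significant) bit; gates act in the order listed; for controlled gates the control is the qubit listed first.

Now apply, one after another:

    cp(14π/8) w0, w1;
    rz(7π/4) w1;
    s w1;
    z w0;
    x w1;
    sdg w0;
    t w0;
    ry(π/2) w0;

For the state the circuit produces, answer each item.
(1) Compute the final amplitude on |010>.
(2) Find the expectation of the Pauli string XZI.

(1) |010> carries amplitude -sqrt(2)*exp(I*pi/8)/2 in the final state.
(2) In the final state, XZI has expectation -1.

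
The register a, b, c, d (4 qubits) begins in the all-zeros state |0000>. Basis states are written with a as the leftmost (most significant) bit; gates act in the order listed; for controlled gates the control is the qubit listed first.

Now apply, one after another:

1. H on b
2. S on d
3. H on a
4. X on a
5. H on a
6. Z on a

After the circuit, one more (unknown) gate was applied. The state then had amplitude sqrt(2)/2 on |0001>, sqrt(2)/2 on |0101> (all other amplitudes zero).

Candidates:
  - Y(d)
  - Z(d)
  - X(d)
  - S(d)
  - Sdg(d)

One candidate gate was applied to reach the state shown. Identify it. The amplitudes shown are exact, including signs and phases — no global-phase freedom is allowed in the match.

The unique candidate consistent with the amplitudes is X(d). Key observation: steps 3-6 multiply out to the identity, so the circuit reduces to the remaining gates.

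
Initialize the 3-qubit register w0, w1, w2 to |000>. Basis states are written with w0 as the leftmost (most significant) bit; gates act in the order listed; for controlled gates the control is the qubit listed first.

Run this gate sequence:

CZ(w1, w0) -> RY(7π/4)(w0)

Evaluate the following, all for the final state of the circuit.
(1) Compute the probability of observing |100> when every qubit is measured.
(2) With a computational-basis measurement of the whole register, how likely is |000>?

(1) Outcome |100> occurs with probability 1/2 - sqrt(2)/4.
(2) The probability of measuring |000> is sqrt(2)/4 + 1/2.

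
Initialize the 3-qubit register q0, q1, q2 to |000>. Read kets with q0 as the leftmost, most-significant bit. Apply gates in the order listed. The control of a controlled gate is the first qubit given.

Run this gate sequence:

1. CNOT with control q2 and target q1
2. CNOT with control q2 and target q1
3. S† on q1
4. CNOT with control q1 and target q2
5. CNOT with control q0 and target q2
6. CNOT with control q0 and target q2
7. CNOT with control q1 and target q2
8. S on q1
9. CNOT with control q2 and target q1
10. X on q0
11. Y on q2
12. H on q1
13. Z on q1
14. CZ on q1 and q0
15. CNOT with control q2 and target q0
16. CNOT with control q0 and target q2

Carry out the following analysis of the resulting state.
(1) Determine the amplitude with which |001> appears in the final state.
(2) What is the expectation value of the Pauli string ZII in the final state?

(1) The final state's coefficient on |001> equals sqrt(2)*I/2.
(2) The expectation value of ZII is 1.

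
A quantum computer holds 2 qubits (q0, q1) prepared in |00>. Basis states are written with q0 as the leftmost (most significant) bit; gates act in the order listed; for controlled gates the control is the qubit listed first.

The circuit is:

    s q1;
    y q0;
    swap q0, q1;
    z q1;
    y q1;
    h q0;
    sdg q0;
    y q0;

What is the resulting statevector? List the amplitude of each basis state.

After the circuit, the state carries amplitude sqrt(2)/2 on |00>, 0 on |01>, -sqrt(2)*I/2 on |10>, 0 on |11>.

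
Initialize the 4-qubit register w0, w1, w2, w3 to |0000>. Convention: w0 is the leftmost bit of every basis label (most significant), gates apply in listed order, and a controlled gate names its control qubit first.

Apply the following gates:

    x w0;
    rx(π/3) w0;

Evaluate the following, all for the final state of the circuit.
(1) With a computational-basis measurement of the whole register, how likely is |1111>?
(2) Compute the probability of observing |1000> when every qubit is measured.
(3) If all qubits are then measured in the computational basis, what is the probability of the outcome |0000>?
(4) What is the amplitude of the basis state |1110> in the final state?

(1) Outcome |1111> occurs with probability 0.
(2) A full measurement returns |1000> with probability 3/4.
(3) Outcome |0000> occurs with probability 1/4.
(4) |1110> carries amplitude 0 in the final state.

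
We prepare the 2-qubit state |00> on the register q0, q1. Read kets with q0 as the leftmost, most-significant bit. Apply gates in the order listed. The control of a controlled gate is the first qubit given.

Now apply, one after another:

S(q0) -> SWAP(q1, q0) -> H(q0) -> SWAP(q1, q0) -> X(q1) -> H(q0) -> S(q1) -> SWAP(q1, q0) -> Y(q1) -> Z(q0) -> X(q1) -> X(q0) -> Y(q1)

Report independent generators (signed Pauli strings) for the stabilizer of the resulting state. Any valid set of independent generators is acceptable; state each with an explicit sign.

One valid set of independent stabilizer generators is +YI, +IX (any independent generating set of the same group is equally correct).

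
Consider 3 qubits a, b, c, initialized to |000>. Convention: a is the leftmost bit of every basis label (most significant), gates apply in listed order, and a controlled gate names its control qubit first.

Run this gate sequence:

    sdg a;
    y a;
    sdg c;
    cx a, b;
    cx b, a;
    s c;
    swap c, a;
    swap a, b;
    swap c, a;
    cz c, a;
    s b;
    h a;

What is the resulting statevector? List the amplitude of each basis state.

After the circuit, the state carries amplitude sqrt(2)*I/2 on |001>, sqrt(2)*I/2 on |101>, and 0 on every other basis state.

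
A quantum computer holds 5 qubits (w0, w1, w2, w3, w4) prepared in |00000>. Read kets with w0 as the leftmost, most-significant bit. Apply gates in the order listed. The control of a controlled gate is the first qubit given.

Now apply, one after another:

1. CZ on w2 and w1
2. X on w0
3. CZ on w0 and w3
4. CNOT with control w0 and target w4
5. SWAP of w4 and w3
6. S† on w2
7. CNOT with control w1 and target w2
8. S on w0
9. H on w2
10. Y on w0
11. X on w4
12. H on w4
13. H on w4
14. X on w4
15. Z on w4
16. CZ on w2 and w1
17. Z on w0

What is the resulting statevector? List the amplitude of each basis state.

The final amplitudes are sqrt(2)/2 on |00010>, sqrt(2)/2 on |00110>, and 0 on every other basis state. Key observation: the block from step 11 through step 14 cancels to the identity and can be dropped.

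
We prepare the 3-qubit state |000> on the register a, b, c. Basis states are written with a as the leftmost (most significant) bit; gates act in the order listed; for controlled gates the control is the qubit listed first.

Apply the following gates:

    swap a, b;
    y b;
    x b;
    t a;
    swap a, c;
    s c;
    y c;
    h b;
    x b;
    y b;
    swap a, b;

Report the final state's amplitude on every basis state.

The final amplitudes are sqrt(2)*I/2 on |001>, -sqrt(2)*I/2 on |101>, and 0 on every other basis state.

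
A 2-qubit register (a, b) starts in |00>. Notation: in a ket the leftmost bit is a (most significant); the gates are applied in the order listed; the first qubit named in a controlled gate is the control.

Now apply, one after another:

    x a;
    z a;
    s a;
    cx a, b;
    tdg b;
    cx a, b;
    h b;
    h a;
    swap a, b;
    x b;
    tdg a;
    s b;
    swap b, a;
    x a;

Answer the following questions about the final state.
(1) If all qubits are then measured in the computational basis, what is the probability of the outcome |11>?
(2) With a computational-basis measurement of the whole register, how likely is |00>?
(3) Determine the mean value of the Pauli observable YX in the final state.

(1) Outcome |11> occurs with probability 1/4.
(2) Outcome |00> occurs with probability 1/4.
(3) The observable YX averages to sqrt(2)/2.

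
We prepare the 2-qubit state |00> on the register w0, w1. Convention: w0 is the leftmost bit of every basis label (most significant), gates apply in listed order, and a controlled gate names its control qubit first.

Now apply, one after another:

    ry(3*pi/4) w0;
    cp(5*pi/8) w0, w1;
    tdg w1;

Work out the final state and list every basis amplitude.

After the circuit, the state carries amplitude sqrt(2 - sqrt(2))/2 on |00>, 0 on |01>, sqrt(sqrt(2) + 2)/2 on |10>, 0 on |11>.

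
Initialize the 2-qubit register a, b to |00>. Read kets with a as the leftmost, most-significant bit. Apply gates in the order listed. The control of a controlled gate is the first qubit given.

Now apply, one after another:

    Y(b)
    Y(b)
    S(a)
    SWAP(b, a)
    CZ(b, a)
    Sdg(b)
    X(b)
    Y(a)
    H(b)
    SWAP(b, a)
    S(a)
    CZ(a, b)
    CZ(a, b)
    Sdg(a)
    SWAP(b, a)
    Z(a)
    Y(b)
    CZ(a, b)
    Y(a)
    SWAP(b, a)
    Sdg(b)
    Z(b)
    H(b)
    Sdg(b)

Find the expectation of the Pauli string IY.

The expectation value of IY is -1. Key observation: steps 10-15 multiply out to the identity, so the circuit reduces to the remaining gates.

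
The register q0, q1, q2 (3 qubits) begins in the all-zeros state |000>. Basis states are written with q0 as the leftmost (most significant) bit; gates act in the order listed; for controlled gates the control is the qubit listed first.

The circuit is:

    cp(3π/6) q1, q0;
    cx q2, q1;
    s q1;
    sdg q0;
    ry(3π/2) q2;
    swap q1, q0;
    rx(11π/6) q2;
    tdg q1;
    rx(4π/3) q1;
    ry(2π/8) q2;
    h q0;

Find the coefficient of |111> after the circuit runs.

|111> carries amplitude -sqrt(6*sqrt(2) + 12)/32 - 3*sqrt(4 - 2*sqrt(2))/32 + sqrt(12 - 6*sqrt(2))/32 + 3*sqrt(2*sqrt(2) + 4)/32 - 3*I*sqrt(4 - 2*sqrt(2))/32 - I*sqrt(12 - 6*sqrt(2))/32 + I*sqrt(6*sqrt(2) + 12)/32 + 3*I*sqrt(2*sqrt(2) + 4)/32 in the final state.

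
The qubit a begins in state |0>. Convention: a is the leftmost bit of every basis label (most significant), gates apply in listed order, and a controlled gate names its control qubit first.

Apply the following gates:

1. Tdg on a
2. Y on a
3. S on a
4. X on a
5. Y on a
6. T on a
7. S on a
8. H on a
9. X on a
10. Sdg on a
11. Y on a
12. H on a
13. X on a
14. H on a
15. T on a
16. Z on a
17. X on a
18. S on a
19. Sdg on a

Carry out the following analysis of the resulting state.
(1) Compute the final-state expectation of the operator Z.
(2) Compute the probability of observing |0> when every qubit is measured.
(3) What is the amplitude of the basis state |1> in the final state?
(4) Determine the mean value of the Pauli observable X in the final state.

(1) The observable Z averages to 0.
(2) A full measurement returns |0> with probability 1/2.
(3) The amplitude on |1> is -sqrt(2)*exp(I*pi/4)/2.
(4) The expectation value of X is -sqrt(2)/2.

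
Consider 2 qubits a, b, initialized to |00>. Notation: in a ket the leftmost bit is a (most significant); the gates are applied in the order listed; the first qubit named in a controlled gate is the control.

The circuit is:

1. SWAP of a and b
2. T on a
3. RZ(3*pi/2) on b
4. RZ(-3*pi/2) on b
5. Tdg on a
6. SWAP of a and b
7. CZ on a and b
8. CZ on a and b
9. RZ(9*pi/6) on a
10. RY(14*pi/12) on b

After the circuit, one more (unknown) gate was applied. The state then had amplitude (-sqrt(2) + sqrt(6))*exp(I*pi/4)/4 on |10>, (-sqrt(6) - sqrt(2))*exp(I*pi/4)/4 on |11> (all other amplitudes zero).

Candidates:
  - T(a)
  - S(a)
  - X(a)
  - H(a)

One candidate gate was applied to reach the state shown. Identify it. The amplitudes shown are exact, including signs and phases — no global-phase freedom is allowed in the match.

It was X(a) that produced the state shown. Key observation: the block from step 1 through step 6 cancels to the identity and can be dropped.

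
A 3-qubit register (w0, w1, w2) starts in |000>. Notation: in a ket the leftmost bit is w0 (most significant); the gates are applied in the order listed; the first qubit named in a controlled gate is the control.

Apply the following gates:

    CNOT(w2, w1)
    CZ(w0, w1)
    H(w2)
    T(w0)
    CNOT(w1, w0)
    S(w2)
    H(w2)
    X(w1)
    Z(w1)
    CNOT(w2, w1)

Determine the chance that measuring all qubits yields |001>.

The probability of measuring |001> is 1/2.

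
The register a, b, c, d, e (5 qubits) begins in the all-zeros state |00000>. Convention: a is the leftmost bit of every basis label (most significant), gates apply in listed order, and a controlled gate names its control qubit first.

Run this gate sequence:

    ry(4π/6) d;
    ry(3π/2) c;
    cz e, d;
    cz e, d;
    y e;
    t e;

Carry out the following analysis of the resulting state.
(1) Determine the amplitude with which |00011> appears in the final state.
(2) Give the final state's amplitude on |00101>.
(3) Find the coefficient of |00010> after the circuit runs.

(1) The amplitude on |00011> is -sqrt(6)*exp(3*I*pi/4)/4. Key observation: steps 3-4 multiply out to the identity, so the circuit reduces to the remaining gates.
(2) The final state's coefficient on |00101> equals sqrt(2)*exp(3*I*pi/4)/4.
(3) The final state's coefficient on |00010> equals 0.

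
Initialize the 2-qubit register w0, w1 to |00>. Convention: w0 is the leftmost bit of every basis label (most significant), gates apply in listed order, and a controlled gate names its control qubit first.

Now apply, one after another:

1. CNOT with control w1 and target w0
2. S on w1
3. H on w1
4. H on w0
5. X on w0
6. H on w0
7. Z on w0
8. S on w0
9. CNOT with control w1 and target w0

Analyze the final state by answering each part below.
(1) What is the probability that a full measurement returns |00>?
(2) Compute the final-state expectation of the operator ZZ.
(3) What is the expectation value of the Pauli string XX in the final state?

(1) A full measurement returns |00> with probability 1/2. Key observation: steps 4-7 multiply out to the identity, so the circuit reduces to the remaining gates.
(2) The expectation value of ZZ is 1.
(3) In the final state, XX has expectation 1.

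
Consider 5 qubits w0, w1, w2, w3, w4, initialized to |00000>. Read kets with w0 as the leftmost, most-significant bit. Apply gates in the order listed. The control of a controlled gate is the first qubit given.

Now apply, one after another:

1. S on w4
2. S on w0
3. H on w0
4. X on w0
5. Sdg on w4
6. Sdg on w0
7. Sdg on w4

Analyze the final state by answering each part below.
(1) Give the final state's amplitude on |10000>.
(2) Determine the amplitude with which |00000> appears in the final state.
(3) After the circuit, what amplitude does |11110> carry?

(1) The amplitude on |10000> is -sqrt(2)*I/2.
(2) |00000> carries amplitude sqrt(2)/2 in the final state.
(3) The amplitude on |11110> is 0.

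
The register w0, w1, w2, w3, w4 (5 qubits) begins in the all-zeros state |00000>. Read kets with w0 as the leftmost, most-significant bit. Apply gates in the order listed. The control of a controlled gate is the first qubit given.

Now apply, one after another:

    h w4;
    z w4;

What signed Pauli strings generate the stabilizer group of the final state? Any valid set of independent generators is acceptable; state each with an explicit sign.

The stabilizer group can be generated by -IIIIX, +ZIIII, +IZIII, +IIZII, +IIIZI, among other valid generating sets.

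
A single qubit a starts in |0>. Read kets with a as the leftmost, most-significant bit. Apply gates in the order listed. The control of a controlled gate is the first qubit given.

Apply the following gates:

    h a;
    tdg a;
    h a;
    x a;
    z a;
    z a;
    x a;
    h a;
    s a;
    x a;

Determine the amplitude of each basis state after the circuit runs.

After the circuit, the state carries amplitude sqrt(2)*exp(I*pi/4)/2 on |0>, sqrt(2)/2 on |1>.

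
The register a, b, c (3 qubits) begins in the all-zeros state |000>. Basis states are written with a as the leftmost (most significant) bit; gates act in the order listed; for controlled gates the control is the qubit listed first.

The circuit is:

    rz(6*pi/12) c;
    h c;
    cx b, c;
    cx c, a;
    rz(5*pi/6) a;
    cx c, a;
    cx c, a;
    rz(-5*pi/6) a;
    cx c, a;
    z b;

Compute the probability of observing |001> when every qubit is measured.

A full measurement returns |001> with probability 1/2. Key observation: steps 4-9 multiply out to the identity, so the circuit reduces to the remaining gates.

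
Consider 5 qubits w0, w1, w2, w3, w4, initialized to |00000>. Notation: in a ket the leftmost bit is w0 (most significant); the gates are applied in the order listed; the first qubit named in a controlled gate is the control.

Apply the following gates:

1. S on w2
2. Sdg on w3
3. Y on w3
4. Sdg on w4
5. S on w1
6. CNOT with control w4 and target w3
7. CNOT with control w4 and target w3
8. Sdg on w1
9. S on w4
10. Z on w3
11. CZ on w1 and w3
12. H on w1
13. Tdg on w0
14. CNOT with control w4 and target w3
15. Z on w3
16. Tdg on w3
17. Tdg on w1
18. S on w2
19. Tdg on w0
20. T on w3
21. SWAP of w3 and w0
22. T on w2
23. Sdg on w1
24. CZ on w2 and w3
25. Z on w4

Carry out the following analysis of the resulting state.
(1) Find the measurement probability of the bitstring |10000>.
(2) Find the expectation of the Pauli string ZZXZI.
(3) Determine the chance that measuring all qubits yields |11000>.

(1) Outcome |10000> occurs with probability 1/2. Key observation: gates 4-9 undo each other exactly, leaving only the rest of the circuit to track.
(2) The expectation value of ZZXZI is 0.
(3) The probability of measuring |11000> is 1/2.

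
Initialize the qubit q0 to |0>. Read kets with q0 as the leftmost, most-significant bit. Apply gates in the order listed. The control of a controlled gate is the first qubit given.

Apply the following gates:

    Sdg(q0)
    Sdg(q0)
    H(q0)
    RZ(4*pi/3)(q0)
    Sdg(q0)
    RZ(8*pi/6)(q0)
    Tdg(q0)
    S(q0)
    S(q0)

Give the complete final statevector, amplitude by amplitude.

The final amplitudes are sqrt(2)*exp(2*I*pi/3)/2 on |0>, -sqrt(2)*exp(7*I*pi/12)/2 on |1>.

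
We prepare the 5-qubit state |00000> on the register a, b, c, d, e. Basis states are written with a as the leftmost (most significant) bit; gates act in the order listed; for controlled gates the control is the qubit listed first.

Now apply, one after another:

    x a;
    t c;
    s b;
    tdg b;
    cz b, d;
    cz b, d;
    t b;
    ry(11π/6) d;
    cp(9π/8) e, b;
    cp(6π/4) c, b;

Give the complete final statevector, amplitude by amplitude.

The resulting statevector has amplitude -sqrt(6)/4 - sqrt(2)/4 on |10000>, -sqrt(2)/4 + sqrt(6)/4 on |10010>, and 0 on every other basis state.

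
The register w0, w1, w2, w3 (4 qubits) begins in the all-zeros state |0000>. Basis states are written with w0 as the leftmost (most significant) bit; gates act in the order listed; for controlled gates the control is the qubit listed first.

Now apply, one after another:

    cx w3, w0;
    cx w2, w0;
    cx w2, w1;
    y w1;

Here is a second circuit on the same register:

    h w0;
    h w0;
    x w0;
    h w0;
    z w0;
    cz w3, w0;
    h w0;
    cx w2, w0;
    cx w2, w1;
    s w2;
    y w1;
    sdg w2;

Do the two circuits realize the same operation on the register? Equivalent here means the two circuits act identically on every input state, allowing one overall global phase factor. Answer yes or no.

Yes, they are equivalent — the unitaries differ by at most a global phase.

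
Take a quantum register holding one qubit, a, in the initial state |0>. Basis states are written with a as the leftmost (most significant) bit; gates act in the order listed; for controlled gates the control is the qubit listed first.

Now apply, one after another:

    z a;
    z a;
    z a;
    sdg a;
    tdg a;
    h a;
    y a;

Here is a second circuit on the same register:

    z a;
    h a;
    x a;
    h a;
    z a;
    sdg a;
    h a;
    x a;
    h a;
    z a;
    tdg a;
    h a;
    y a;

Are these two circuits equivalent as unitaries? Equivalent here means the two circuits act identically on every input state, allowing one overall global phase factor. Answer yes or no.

Yes — the two circuits implement the same unitary up to a global phase.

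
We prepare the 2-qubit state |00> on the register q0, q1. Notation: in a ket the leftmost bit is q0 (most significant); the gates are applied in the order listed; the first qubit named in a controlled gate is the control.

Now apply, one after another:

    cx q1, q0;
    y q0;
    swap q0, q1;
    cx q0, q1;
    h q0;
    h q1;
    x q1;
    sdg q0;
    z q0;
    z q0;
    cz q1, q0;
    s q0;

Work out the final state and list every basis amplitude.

After the circuit, the state carries amplitude -I/2 on |00>, I/2 on |01>, -I/2 on |10>, -I/2 on |11>.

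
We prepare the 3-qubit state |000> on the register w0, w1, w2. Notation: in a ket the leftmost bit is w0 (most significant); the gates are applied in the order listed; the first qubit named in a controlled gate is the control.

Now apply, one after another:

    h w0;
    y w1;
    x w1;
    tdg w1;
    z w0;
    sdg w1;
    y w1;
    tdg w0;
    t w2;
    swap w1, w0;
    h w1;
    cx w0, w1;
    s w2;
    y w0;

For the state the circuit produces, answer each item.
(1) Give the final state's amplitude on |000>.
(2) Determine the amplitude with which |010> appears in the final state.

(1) The amplitude on |000> is exp(I*pi/4)/2 + I/2.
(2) The amplitude on |010> is -exp(I*pi/4)/2 + I/2.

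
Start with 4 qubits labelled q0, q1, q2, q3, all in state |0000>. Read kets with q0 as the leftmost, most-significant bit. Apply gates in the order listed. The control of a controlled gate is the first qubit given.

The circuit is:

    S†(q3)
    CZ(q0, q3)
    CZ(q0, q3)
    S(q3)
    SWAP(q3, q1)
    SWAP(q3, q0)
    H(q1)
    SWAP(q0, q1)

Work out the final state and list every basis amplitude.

The final amplitudes are sqrt(2)/2 on |0000>, sqrt(2)/2 on |1000>, and 0 on every other basis state. Key observation: the block from step 1 through step 4 cancels to the identity and can be dropped.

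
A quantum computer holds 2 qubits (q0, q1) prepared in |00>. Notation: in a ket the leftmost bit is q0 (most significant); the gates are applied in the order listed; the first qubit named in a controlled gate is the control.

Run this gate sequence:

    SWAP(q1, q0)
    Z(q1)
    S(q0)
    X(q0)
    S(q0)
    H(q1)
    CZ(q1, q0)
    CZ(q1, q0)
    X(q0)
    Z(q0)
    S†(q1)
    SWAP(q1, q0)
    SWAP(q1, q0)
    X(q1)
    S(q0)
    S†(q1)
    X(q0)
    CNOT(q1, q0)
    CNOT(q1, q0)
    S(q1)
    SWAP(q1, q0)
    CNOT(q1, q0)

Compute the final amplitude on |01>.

|01> carries amplitude sqrt(2)*I/2 in the final state. Key observation: the block from step 18 through step 19 cancels to the identity and can be dropped.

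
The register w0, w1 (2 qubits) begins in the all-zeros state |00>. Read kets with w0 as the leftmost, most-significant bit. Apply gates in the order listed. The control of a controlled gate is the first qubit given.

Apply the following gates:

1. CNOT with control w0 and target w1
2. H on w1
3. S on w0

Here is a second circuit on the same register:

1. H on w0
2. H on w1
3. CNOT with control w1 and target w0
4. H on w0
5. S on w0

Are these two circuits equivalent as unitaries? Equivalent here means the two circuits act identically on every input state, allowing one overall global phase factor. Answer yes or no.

Yes, they are equivalent — the unitaries differ by at most a global phase.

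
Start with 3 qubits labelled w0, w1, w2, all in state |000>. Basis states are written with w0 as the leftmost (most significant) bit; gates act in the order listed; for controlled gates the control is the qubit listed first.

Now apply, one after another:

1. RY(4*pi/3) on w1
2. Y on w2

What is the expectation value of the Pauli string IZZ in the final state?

In the final state, IZZ has expectation 1/2.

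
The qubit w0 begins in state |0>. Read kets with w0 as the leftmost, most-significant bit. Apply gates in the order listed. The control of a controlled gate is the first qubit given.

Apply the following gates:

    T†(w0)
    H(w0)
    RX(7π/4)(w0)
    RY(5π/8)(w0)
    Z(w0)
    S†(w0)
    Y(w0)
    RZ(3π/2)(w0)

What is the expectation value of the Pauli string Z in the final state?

The expectation value of Z is sqrt(sqrt(2) + 2)/2.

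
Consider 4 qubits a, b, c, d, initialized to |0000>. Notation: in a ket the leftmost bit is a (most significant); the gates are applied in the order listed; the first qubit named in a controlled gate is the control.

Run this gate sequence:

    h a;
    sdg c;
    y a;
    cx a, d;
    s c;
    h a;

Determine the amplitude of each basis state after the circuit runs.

The resulting statevector has amplitude -I/2 on |0000>, I/2 on |0001>, -I/2 on |1000>, -I/2 on |1001>, and 0 on every other basis state.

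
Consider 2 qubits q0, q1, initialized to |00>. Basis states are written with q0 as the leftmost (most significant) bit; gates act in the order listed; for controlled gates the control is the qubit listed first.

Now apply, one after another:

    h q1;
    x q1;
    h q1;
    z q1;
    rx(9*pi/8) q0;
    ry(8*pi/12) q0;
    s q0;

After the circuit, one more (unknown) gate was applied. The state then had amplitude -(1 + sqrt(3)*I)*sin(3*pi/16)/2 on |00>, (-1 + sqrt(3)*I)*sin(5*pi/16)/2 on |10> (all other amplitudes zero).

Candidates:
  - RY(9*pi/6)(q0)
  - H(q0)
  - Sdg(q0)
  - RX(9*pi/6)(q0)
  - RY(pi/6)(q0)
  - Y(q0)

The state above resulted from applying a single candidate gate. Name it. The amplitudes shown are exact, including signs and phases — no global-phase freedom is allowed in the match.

The applied gate was RY(9*pi/6)(q0). Key observation: the block from step 1 through step 4 cancels to the identity and can be dropped.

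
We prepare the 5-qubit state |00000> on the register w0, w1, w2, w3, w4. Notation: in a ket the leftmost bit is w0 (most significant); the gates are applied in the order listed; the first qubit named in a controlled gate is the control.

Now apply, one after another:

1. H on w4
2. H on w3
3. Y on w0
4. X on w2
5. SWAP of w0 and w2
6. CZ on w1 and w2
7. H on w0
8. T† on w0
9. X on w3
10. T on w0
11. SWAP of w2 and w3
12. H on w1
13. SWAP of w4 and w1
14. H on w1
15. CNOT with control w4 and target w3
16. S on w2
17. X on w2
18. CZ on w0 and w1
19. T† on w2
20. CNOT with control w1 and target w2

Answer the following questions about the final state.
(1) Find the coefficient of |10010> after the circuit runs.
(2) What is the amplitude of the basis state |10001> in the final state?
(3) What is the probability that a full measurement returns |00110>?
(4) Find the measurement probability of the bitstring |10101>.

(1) The final state's coefficient on |10010> equals sqrt(2)/4.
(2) The final state's coefficient on |10001> equals sqrt(2)/4.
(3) Outcome |00110> occurs with probability 1/8.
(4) A full measurement returns |10101> with probability 1/8.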